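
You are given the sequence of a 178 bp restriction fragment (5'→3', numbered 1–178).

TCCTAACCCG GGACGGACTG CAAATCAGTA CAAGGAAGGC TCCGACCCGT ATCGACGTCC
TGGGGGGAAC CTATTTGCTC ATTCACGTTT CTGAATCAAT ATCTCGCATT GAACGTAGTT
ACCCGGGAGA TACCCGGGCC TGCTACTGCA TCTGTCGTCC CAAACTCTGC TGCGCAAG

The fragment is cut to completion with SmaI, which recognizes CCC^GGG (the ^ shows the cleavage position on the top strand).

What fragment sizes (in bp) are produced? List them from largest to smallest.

115, 43, 11, 9 bp

SmaI sites (CCCGGG) start at positions 7, 122, 133.
SmaI cuts after base 3 of each site, so after positions 9, 124, 135.
Linear molecule, 3 cuts → 4 fragments:
  1–9 → 9 bp
  10–124 → 115 bp
  125–135 → 11 bp
  136–178 → 43 bp
Sorted largest to smallest: 115, 43, 11, 9 bp.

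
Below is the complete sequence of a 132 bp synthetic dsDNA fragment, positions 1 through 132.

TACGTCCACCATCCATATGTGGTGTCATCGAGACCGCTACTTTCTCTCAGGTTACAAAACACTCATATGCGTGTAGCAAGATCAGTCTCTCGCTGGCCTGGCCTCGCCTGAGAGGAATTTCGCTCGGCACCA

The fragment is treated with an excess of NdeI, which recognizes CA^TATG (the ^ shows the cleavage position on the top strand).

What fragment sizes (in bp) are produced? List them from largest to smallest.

67, 50, 15 bp

NdeI sites (CATATG) start at positions 14, 64.
NdeI cuts after base 2 of each site, so after positions 15, 65.
Linear molecule, 2 cuts → 3 fragments:
  1–15 → 15 bp
  16–65 → 50 bp
  66–132 → 67 bp
Sorted largest to smallest: 67, 50, 15 bp.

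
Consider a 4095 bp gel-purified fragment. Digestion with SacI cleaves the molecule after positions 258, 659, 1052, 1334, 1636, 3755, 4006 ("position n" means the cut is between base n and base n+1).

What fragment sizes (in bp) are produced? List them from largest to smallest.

2119, 401, 393, 302, 282, 258, 251, 89 bp

Linear molecule, 7 cuts → 8 fragments:
  258 − 0 = 258 bp
  659 − 258 = 401 bp
  1052 − 659 = 393 bp
  1334 − 1052 = 282 bp
  1636 − 1334 = 302 bp
  3755 − 1636 = 2119 bp
  4006 − 3755 = 251 bp
  4095 − 4006 = 89 bp
Sorted largest to smallest: 2119, 401, 393, 302, 282, 258, 251, 89 bp.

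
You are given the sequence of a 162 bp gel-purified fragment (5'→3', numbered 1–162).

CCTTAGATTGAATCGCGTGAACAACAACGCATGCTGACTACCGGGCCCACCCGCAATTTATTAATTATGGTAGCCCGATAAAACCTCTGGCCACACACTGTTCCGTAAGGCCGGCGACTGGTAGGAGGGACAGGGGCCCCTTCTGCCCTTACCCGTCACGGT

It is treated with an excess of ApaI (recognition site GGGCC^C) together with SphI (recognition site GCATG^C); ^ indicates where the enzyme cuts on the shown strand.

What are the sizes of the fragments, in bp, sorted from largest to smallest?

ApaI sites (GGGCCC) start at positions 43, 134.
ApaI cuts after base 5 of each site (before the last base), so after positions 47, 138.
The SphI site (GCATGC) starts at position 29.
SphI cuts after base 5 of each site (before the last base), so after position 33.
Combined cut positions: 33, 47, 138.
Linear molecule, 3 cuts → 4 fragments:
  1–33 → 33 bp
  34–47 → 14 bp
  48–138 → 91 bp
  139–162 → 24 bp
Sorted largest to smallest: 91, 33, 24, 14 bp.

91, 33, 24, 14 bp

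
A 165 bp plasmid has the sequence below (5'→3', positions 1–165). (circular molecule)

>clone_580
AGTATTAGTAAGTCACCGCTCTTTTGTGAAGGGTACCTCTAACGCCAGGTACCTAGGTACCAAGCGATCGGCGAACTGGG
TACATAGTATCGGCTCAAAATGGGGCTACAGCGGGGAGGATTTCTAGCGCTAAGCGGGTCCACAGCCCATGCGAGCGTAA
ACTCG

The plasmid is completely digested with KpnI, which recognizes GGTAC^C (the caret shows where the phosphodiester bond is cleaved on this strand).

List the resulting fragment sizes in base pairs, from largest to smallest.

KpnI sites (GGTACC) start at positions 32, 48, 56.
KpnI cuts after base 5 of each site (before the last base), so after positions 36, 52, 60.
Circular molecule, 3 cuts → 3 fragments:
  37–52 → 16 bp
  53–60 → 8 bp
  61–165 then 1–36 → 105 + 36 = 141 bp
Sorted largest to smallest: 141, 16, 8 bp.

141, 16, 8 bp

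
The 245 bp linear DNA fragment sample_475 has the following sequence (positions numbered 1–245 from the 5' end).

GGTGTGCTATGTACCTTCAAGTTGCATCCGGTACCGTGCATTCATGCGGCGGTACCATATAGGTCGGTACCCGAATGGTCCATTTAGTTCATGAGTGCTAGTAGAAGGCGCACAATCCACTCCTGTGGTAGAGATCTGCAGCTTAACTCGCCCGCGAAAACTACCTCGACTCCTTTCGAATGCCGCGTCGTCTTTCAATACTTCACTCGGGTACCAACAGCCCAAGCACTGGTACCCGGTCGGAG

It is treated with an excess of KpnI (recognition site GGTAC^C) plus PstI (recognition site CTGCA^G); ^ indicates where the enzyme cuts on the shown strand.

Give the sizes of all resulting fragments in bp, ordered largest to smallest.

KpnI sites (GGTACC) start at positions 30, 51, 66, 210, 231.
KpnI cuts after base 5 of each site (before the last base), so after positions 34, 55, 70, 214, 235.
The PstI site (CTGCAG) starts at position 136.
PstI cuts after base 5 of each site (before the last base), so after position 140.
Combined cut positions: 34, 55, 70, 140, 214, 235.
Linear molecule, 6 cuts → 7 fragments:
  1–34 → 34 bp
  35–55 → 21 bp
  56–70 → 15 bp
  71–140 → 70 bp
  141–214 → 74 bp
  215–235 → 21 bp
  236–245 → 10 bp
Sorted largest to smallest: 74, 70, 34, 21, 21, 15, 10 bp.

74, 70, 34, 21, 21, 15, 10 bp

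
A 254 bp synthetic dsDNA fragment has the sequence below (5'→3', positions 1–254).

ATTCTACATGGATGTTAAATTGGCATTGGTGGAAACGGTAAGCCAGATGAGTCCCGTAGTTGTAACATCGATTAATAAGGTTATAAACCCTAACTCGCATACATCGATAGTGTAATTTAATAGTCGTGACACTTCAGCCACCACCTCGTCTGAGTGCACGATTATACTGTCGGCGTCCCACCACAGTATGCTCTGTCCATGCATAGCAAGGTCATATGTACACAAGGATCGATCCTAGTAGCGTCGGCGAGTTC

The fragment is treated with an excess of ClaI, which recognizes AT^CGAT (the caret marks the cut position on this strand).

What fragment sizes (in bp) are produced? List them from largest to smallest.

125, 68, 36, 25 bp

ClaI sites (ATCGAT) start at positions 67, 103, 228.
ClaI cuts after base 2 of each site, so after positions 68, 104, 229.
Linear molecule, 3 cuts → 4 fragments:
  1–68 → 68 bp
  69–104 → 36 bp
  105–229 → 125 bp
  230–254 → 25 bp
Sorted largest to smallest: 125, 68, 36, 25 bp.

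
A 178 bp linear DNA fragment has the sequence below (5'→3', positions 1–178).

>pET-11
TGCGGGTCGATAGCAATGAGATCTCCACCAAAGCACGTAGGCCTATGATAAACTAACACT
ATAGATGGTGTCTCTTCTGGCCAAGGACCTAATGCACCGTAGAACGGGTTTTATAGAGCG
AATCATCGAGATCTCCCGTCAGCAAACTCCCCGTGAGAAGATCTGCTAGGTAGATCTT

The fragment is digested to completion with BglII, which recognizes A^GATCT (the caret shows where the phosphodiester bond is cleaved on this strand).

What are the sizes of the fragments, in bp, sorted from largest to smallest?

BglII sites (AGATCT) start at positions 19, 129, 159, 172.
BglII cuts after the first base of each site, so after positions 19, 129, 159, 172.
Linear molecule, 4 cuts → 5 fragments:
  1–19 → 19 bp
  20–129 → 110 bp
  130–159 → 30 bp
  160–172 → 13 bp
  173–178 → 6 bp
Sorted largest to smallest: 110, 30, 19, 13, 6 bp.

110, 30, 19, 13, 6 bp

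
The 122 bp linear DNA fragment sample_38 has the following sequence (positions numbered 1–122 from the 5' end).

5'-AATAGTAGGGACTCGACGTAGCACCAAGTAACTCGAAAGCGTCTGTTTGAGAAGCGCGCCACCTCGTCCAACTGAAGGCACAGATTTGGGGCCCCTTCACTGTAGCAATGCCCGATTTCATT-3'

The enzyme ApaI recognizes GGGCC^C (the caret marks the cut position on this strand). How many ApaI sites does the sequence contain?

1

GGGCCC occurs starting at position 89.
ApaI cuts at 1 site.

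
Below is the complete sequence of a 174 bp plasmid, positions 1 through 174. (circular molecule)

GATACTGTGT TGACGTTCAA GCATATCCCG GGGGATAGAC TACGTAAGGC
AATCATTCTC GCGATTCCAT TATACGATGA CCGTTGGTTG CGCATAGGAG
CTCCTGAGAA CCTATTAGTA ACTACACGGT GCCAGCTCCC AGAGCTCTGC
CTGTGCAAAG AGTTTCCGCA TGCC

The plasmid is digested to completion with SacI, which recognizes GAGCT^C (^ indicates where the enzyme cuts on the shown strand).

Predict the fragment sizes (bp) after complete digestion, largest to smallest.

130, 44 bp

SacI sites (GAGCTC) start at positions 98, 142.
SacI cuts after base 5 of each site (before the last base), so after positions 102, 146.
Circular molecule, 2 cuts → 2 fragments:
  103–146 → 44 bp
  147–174 then 1–102 → 28 + 102 = 130 bp
Sorted largest to smallest: 130, 44 bp.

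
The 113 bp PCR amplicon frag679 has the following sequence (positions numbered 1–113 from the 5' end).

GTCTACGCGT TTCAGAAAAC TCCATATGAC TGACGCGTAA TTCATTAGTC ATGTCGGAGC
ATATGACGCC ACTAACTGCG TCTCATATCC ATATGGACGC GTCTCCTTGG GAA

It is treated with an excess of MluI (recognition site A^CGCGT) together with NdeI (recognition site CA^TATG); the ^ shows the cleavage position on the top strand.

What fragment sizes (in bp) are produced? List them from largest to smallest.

30, 28, 19, 16, 9, 6, 5 bp

MluI sites (ACGCGT) start at positions 5, 33, 97.
MluI cuts after the first base of each site, so after positions 5, 33, 97.
NdeI sites (CATATG) start at positions 23, 60, 90.
NdeI cuts after base 2 of each site, so after positions 24, 61, 91.
Combined cut positions: 5, 24, 33, 61, 91, 97.
Linear molecule, 6 cuts → 7 fragments:
  1–5 → 5 bp
  6–24 → 19 bp
  25–33 → 9 bp
  34–61 → 28 bp
  62–91 → 30 bp
  92–97 → 6 bp
  98–113 → 16 bp
Sorted largest to smallest: 30, 28, 19, 16, 9, 6, 5 bp.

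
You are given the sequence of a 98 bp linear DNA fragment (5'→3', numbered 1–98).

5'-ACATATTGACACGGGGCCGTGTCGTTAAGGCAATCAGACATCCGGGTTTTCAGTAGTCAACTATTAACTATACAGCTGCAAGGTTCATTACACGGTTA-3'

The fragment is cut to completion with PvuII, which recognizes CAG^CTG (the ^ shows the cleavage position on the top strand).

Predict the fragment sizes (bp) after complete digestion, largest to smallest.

The PvuII site (CAGCTG) starts at position 73.
PvuII cuts after base 3 of each site, so after position 75.
Linear molecule, 1 cut → 2 fragments:
  1–75 → 75 bp
  76–98 → 23 bp
Sorted largest to smallest: 75, 23 bp.

75, 23 bp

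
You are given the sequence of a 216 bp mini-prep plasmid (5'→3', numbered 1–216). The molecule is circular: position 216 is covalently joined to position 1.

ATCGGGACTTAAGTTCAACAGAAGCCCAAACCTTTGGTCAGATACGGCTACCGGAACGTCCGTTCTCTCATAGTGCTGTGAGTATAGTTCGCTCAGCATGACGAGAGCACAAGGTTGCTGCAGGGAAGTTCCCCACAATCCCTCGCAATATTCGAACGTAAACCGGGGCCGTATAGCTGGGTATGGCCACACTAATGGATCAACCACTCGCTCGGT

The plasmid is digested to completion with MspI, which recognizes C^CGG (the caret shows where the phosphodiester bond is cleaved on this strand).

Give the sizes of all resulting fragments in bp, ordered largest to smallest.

MspI sites (CCGG) start at positions 51, 163.
MspI cuts after the first base of each site, so after positions 51, 163.
Circular molecule, 2 cuts → 2 fragments:
  52–163 → 112 bp
  164–216 then 1–51 → 53 + 51 = 104 bp
Sorted largest to smallest: 112, 104 bp.

112, 104 bp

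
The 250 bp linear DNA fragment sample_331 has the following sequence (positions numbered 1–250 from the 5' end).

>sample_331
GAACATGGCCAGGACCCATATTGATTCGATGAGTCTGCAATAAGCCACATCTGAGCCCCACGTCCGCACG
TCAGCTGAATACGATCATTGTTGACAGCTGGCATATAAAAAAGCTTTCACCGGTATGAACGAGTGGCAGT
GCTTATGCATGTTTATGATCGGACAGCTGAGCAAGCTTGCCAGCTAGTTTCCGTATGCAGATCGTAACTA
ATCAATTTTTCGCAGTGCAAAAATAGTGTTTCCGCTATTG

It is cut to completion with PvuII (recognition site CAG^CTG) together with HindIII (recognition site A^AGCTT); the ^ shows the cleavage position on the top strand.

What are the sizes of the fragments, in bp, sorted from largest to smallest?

77, 74, 55, 23, 14, 7 bp

PvuII sites (CAGCTG) start at positions 72, 95, 164.
PvuII cuts after base 3 of each site, so after positions 74, 97, 166.
HindIII sites (AAGCTT) start at positions 111, 173.
HindIII cuts after the first base of each site, so after positions 111, 173.
Combined cut positions: 74, 97, 111, 166, 173.
Linear molecule, 5 cuts → 6 fragments:
  1–74 → 74 bp
  75–97 → 23 bp
  98–111 → 14 bp
  112–166 → 55 bp
  167–173 → 7 bp
  174–250 → 77 bp
Sorted largest to smallest: 77, 74, 55, 23, 14, 7 bp.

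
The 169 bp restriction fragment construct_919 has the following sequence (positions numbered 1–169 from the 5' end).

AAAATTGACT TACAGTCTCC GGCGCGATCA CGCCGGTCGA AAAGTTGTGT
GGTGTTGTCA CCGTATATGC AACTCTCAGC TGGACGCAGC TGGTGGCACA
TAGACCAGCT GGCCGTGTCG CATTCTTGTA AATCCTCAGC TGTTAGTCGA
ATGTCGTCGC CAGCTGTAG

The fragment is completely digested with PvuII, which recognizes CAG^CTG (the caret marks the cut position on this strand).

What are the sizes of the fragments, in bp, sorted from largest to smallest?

PvuII sites (CAGCTG) start at positions 77, 87, 106, 137, 161.
PvuII cuts after base 3 of each site, so after positions 79, 89, 108, 139, 163.
Linear molecule, 5 cuts → 6 fragments:
  1–79 → 79 bp
  80–89 → 10 bp
  90–108 → 19 bp
  109–139 → 31 bp
  140–163 → 24 bp
  164–169 → 6 bp
Sorted largest to smallest: 79, 31, 24, 19, 10, 6 bp.

79, 31, 24, 19, 10, 6 bp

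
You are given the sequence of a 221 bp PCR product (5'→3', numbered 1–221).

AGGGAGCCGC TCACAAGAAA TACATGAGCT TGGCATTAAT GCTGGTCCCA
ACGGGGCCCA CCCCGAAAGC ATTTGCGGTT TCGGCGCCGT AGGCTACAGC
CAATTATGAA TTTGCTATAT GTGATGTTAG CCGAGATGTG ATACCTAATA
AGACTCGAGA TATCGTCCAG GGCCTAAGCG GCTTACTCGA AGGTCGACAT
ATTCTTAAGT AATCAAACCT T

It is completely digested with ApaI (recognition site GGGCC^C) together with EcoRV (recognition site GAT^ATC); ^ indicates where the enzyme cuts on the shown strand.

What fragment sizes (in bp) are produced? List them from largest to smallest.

The ApaI site (GGGCCC) starts at position 54.
ApaI cuts after base 5 of each site (before the last base), so after position 58.
The EcoRV site (GATATC) starts at position 159.
EcoRV cuts after base 3 of each site, so after position 161.
Combined cut positions: 58, 161.
Linear molecule, 2 cuts → 3 fragments:
  1–58 → 58 bp
  59–161 → 103 bp
  162–221 → 60 bp
Sorted largest to smallest: 103, 60, 58 bp.

103, 60, 58 bp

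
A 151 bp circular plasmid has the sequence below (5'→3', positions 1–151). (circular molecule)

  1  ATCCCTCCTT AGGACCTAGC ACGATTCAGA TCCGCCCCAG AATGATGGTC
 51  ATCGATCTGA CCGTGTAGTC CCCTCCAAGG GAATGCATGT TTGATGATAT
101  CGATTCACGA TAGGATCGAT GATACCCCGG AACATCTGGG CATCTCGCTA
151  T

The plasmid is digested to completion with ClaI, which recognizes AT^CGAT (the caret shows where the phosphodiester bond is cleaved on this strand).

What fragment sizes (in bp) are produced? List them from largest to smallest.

87, 48, 16 bp

ClaI sites (ATCGAT) start at positions 51, 99, 115.
ClaI cuts after base 2 of each site, so after positions 52, 100, 116.
Circular molecule, 3 cuts → 3 fragments:
  53–100 → 48 bp
  101–116 → 16 bp
  117–151 then 1–52 → 35 + 52 = 87 bp
Sorted largest to smallest: 87, 48, 16 bp.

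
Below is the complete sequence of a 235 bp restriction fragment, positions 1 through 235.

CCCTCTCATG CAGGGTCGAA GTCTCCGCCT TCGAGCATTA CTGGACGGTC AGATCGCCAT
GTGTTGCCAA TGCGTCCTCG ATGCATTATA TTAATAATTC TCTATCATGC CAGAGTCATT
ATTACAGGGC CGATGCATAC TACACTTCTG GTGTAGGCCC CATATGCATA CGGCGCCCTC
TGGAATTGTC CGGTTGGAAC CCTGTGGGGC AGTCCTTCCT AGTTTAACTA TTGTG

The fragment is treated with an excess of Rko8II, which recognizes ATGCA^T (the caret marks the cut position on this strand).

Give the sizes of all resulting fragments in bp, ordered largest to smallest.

Rko8II sites (ATGCAT) start at positions 81, 133, 164.
Rko8II cuts after base 5 of each site (before the last base), so after positions 85, 137, 168.
Linear molecule, 3 cuts → 4 fragments:
  1–85 → 85 bp
  86–137 → 52 bp
  138–168 → 31 bp
  169–235 → 67 bp
Sorted largest to smallest: 85, 67, 52, 31 bp.

85, 67, 52, 31 bp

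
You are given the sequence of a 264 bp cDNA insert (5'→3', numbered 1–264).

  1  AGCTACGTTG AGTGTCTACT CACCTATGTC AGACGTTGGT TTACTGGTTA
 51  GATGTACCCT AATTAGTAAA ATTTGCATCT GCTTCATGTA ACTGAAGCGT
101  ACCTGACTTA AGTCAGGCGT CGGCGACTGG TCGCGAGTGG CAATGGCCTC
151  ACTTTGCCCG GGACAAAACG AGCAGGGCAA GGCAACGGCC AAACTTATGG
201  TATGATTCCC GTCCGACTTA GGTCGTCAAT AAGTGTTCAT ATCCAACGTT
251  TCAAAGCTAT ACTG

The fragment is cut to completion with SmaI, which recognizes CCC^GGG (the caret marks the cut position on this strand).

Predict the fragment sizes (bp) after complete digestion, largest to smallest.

159, 105 bp

The SmaI site (CCCGGG) starts at position 157.
SmaI cuts after base 3 of each site, so after position 159.
Linear molecule, 1 cut → 2 fragments:
  1–159 → 159 bp
  160–264 → 105 bp
Sorted largest to smallest: 159, 105 bp.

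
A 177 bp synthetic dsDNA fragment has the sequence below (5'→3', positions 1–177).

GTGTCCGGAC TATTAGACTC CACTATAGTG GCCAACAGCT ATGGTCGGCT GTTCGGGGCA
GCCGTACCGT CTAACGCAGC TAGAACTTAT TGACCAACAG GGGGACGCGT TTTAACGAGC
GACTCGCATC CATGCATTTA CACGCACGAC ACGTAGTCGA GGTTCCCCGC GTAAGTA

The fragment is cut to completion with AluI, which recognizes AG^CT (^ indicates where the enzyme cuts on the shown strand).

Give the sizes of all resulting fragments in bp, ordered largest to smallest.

98, 41, 38 bp

AluI sites (AGCT) start at positions 37, 78.
AluI cuts after base 2 of each site, so after positions 38, 79.
Linear molecule, 2 cuts → 3 fragments:
  1–38 → 38 bp
  39–79 → 41 bp
  80–177 → 98 bp
Sorted largest to smallest: 98, 41, 38 bp.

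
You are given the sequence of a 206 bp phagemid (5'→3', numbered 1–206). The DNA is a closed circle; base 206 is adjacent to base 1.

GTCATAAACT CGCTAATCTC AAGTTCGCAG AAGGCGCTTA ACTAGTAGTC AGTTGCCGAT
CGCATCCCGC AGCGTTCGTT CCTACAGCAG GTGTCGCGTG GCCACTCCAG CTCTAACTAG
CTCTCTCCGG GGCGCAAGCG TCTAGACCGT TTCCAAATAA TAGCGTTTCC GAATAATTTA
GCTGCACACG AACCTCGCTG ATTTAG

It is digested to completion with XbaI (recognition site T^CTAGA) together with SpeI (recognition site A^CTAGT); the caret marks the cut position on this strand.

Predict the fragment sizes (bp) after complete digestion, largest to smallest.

The XbaI site (TCTAGA) starts at position 141.
XbaI cuts after the first base of each site, so after position 141.
The SpeI site (ACTAGT) starts at position 41.
SpeI cuts after the first base of each site, so after position 41.
Combined cut positions: 41, 141.
Circular molecule, 2 cuts → 2 fragments:
  42–141 → 100 bp
  142–206 then 1–41 → 65 + 41 = 106 bp
Sorted largest to smallest: 106, 100 bp.

106, 100 bp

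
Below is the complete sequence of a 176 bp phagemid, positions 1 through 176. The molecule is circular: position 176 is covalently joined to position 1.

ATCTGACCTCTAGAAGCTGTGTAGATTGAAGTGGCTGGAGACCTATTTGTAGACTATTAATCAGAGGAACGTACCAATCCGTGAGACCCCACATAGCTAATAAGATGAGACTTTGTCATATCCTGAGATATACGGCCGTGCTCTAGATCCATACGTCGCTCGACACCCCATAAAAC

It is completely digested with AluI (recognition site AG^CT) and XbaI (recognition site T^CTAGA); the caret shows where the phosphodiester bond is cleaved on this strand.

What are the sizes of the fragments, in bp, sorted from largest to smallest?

AluI sites (AGCT) start at positions 15, 95.
AluI cuts after base 2 of each site, so after positions 16, 96.
XbaI sites (TCTAGA) start at positions 9, 142.
XbaI cuts after the first base of each site, so after positions 9, 142.
Combined cut positions: 9, 16, 96, 142.
Circular molecule, 4 cuts → 4 fragments:
  10–16 → 7 bp
  17–96 → 80 bp
  97–142 → 46 bp
  143–176 then 1–9 → 34 + 9 = 43 bp
Sorted largest to smallest: 80, 46, 43, 7 bp.

80, 46, 43, 7 bp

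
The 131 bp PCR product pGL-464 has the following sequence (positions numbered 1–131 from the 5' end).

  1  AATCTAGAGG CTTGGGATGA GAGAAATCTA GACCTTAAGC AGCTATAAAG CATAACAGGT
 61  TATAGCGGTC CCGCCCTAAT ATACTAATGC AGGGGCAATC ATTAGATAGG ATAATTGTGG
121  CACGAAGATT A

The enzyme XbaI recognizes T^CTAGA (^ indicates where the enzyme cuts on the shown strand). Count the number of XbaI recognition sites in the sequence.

TCTAGA occurs starting at positions 3, 27.
XbaI cuts at 2 sites.

2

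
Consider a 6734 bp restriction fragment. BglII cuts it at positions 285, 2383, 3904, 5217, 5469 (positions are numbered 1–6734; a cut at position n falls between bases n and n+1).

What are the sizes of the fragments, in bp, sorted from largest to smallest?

2098, 1521, 1313, 1265, 285, 252 bp

Linear molecule, 5 cuts → 6 fragments:
  285 − 0 = 285 bp
  2383 − 285 = 2098 bp
  3904 − 2383 = 1521 bp
  5217 − 3904 = 1313 bp
  5469 − 5217 = 252 bp
  6734 − 5469 = 1265 bp
Sorted largest to smallest: 2098, 1521, 1313, 1265, 285, 252 bp.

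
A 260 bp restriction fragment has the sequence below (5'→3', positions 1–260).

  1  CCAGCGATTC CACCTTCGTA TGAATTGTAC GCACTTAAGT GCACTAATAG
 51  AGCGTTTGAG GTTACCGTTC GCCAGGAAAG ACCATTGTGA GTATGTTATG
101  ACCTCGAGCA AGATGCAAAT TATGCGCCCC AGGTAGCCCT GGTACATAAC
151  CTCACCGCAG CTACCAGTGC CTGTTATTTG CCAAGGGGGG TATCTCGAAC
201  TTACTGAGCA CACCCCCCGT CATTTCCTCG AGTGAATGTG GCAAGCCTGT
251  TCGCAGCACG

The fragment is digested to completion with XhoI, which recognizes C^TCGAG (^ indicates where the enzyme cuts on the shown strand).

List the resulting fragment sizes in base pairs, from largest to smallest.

XhoI sites (CTCGAG) start at positions 103, 227.
XhoI cuts after the first base of each site, so after positions 103, 227.
Linear molecule, 2 cuts → 3 fragments:
  1–103 → 103 bp
  104–227 → 124 bp
  228–260 → 33 bp
Sorted largest to smallest: 124, 103, 33 bp.

124, 103, 33 bp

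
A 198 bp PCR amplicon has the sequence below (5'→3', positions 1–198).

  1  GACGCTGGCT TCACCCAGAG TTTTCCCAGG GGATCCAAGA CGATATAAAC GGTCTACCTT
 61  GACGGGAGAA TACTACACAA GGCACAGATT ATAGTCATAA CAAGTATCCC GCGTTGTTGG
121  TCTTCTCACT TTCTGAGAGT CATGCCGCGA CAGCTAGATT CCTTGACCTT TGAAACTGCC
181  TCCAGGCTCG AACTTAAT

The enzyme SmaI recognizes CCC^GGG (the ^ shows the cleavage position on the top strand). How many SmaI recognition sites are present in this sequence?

0

No occurrence of CCCGGG is present in the sequence.
SmaI does not cut: 0 sites.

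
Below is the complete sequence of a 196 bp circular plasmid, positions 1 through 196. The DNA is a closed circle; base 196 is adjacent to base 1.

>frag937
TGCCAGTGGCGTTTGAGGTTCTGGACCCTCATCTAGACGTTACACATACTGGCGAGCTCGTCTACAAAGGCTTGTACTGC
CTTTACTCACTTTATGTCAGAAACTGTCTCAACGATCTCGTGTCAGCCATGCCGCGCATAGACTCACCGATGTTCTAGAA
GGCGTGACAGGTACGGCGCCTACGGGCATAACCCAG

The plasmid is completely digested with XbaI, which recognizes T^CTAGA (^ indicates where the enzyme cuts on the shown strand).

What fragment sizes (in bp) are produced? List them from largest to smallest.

122, 74 bp

XbaI sites (TCTAGA) start at positions 32, 154.
XbaI cuts after the first base of each site, so after positions 32, 154.
Circular molecule, 2 cuts → 2 fragments:
  33–154 → 122 bp
  155–196 then 1–32 → 42 + 32 = 74 bp
Sorted largest to smallest: 122, 74 bp.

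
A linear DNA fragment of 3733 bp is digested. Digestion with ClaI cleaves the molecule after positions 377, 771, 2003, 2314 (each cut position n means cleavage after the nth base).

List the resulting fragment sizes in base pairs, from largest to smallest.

1419, 1232, 394, 377, 311 bp

Linear molecule, 4 cuts → 5 fragments:
  377 − 0 = 377 bp
  771 − 377 = 394 bp
  2003 − 771 = 1232 bp
  2314 − 2003 = 311 bp
  3733 − 2314 = 1419 bp
Sorted largest to smallest: 1419, 1232, 394, 377, 311 bp.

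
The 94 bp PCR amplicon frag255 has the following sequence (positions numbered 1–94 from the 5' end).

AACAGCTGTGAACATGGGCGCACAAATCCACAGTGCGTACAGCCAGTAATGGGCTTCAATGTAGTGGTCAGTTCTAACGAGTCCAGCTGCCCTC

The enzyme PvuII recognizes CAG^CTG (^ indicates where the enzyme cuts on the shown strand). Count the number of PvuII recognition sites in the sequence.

CAGCTG occurs starting at positions 3, 84.
PvuII cuts at 2 sites.

2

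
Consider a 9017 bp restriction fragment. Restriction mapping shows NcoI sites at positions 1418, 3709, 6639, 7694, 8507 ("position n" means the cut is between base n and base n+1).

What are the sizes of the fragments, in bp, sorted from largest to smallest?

Linear molecule, 5 cuts → 6 fragments:
  1418 − 0 = 1418 bp
  3709 − 1418 = 2291 bp
  6639 − 3709 = 2930 bp
  7694 − 6639 = 1055 bp
  8507 − 7694 = 813 bp
  9017 − 8507 = 510 bp
Sorted largest to smallest: 2930, 2291, 1418, 1055, 813, 510 bp.

2930, 2291, 1418, 1055, 813, 510 bp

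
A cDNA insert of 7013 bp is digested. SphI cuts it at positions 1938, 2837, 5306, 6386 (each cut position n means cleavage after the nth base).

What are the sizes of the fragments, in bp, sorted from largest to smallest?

Linear molecule, 4 cuts → 5 fragments:
  1938 − 0 = 1938 bp
  2837 − 1938 = 899 bp
  5306 − 2837 = 2469 bp
  6386 − 5306 = 1080 bp
  7013 − 6386 = 627 bp
Sorted largest to smallest: 2469, 1938, 1080, 899, 627 bp.

2469, 1938, 1080, 899, 627 bp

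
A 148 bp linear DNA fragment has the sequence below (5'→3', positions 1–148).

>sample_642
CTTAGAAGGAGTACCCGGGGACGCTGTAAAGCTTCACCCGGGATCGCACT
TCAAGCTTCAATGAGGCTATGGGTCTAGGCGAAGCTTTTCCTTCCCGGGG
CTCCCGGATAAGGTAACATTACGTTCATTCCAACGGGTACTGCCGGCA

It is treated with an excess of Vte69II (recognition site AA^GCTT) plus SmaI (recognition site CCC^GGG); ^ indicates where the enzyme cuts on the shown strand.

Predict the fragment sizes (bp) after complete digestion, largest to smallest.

Vte69II sites (AAGCTT) start at positions 29, 53, 82.
Vte69II cuts after base 2 of each site, so after positions 30, 54, 83.
SmaI sites (CCCGGG) start at positions 14, 37, 94.
SmaI cuts after base 3 of each site, so after positions 16, 39, 96.
Combined cut positions: 16, 30, 39, 54, 83, 96.
Linear molecule, 6 cuts → 7 fragments:
  1–16 → 16 bp
  17–30 → 14 bp
  31–39 → 9 bp
  40–54 → 15 bp
  55–83 → 29 bp
  84–96 → 13 bp
  97–148 → 52 bp
Sorted largest to smallest: 52, 29, 16, 15, 14, 13, 9 bp.

52, 29, 16, 15, 14, 13, 9 bp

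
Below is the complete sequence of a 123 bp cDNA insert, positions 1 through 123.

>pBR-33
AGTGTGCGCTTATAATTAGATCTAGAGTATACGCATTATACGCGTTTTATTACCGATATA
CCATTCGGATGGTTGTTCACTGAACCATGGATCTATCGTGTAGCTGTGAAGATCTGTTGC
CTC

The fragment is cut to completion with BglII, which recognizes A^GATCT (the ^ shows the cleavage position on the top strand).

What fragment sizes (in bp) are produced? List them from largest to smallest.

92, 18, 13 bp

BglII sites (AGATCT) start at positions 18, 110.
BglII cuts after the first base of each site, so after positions 18, 110.
Linear molecule, 2 cuts → 3 fragments:
  1–18 → 18 bp
  19–110 → 92 bp
  111–123 → 13 bp
Sorted largest to smallest: 92, 18, 13 bp.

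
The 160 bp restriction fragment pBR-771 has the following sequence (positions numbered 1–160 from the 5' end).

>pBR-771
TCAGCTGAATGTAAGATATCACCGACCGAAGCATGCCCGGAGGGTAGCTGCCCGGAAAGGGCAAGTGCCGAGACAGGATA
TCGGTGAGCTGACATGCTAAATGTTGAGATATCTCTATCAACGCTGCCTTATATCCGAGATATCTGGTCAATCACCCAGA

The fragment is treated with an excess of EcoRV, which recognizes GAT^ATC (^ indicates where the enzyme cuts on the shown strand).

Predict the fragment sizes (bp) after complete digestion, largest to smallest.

EcoRV sites (GATATC) start at positions 15, 77, 108, 139.
EcoRV cuts after base 3 of each site, so after positions 17, 79, 110, 141.
Linear molecule, 4 cuts → 5 fragments:
  1–17 → 17 bp
  18–79 → 62 bp
  80–110 → 31 bp
  111–141 → 31 bp
  142–160 → 19 bp
Sorted largest to smallest: 62, 31, 31, 19, 17 bp.

62, 31, 31, 19, 17 bp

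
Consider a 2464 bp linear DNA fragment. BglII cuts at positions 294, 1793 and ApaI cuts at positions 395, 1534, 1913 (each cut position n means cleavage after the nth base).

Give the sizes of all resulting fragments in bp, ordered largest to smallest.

Combined cut positions (sorted): 294, 395, 1534, 1793, 1913.
Linear molecule, 5 cuts → 6 fragments:
  294 − 0 = 294 bp
  395 − 294 = 101 bp
  1534 − 395 = 1139 bp
  1793 − 1534 = 259 bp
  1913 − 1793 = 120 bp
  2464 − 1913 = 551 bp
Sorted largest to smallest: 1139, 551, 294, 259, 120, 101 bp.

1139, 551, 294, 259, 120, 101 bp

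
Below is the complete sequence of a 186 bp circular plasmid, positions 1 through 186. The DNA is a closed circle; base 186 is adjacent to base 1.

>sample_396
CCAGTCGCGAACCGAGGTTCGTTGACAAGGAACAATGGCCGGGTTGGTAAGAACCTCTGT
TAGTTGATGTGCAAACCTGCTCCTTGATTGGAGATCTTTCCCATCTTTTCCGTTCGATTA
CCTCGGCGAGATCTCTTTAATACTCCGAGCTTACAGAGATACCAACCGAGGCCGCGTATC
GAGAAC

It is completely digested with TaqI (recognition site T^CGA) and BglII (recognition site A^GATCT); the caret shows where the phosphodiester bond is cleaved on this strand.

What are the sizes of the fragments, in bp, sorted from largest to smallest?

99, 50, 22, 15 bp

TaqI sites (TCGA) start at positions 114, 179.
TaqI cuts after the first base of each site, so after positions 114, 179.
BglII sites (AGATCT) start at positions 92, 129.
BglII cuts after the first base of each site, so after positions 92, 129.
Combined cut positions: 92, 114, 129, 179.
Circular molecule, 4 cuts → 4 fragments:
  93–114 → 22 bp
  115–129 → 15 bp
  130–179 → 50 bp
  180–186 then 1–92 → 7 + 92 = 99 bp
Sorted largest to smallest: 99, 50, 22, 15 bp.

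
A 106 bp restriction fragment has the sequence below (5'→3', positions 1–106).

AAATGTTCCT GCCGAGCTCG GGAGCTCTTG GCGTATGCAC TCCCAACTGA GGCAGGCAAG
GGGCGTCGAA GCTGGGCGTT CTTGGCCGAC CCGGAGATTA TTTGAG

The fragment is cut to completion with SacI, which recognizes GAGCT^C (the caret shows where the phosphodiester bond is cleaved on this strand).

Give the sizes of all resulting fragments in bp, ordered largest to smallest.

80, 18, 8 bp

SacI sites (GAGCTC) start at positions 14, 22.
SacI cuts after base 5 of each site (before the last base), so after positions 18, 26.
Linear molecule, 2 cuts → 3 fragments:
  1–18 → 18 bp
  19–26 → 8 bp
  27–106 → 80 bp
Sorted largest to smallest: 80, 18, 8 bp.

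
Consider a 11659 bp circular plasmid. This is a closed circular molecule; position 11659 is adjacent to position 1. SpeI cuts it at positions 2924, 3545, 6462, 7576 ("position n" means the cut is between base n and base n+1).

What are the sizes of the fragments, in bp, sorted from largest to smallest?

7007, 2917, 1114, 621 bp

Circular molecule, 4 cuts → 4 fragments:
  3545 − 2924 = 621 bp
  6462 − 3545 = 2917 bp
  7576 − 6462 = 1114 bp
  wrap: 11659 − 7576 + 2924 = 7007 bp
Sorted largest to smallest: 7007, 2917, 1114, 621 bp.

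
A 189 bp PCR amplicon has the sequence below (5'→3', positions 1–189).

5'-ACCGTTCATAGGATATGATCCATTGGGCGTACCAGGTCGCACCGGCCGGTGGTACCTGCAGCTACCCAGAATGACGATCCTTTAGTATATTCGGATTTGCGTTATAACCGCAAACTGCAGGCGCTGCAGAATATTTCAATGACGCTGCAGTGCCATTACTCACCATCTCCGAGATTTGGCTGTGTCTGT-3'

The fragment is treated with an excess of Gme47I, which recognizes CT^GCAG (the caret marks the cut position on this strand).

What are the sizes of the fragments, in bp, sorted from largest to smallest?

59, 57, 43, 21, 9 bp

Gme47I sites (CTGCAG) start at positions 56, 115, 124, 145.
Gme47I cuts after base 2 of each site, so after positions 57, 116, 125, 146.
Linear molecule, 4 cuts → 5 fragments:
  1–57 → 57 bp
  58–116 → 59 bp
  117–125 → 9 bp
  126–146 → 21 bp
  147–189 → 43 bp
Sorted largest to smallest: 59, 57, 43, 21, 9 bp.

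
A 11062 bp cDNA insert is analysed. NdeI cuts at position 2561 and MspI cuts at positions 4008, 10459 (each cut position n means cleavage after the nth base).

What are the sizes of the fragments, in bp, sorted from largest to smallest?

Combined cut positions (sorted): 2561, 4008, 10459.
Linear molecule, 3 cuts → 4 fragments:
  2561 − 0 = 2561 bp
  4008 − 2561 = 1447 bp
  10459 − 4008 = 6451 bp
  11062 − 10459 = 603 bp
Sorted largest to smallest: 6451, 2561, 1447, 603 bp.

6451, 2561, 1447, 603 bp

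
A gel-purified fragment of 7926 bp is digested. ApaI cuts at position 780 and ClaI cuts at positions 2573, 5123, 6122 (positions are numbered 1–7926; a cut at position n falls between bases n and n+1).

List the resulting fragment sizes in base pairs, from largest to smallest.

Combined cut positions (sorted): 780, 2573, 5123, 6122.
Linear molecule, 4 cuts → 5 fragments:
  780 − 0 = 780 bp
  2573 − 780 = 1793 bp
  5123 − 2573 = 2550 bp
  6122 − 5123 = 999 bp
  7926 − 6122 = 1804 bp
Sorted largest to smallest: 2550, 1804, 1793, 999, 780 bp.

2550, 1804, 1793, 999, 780 bp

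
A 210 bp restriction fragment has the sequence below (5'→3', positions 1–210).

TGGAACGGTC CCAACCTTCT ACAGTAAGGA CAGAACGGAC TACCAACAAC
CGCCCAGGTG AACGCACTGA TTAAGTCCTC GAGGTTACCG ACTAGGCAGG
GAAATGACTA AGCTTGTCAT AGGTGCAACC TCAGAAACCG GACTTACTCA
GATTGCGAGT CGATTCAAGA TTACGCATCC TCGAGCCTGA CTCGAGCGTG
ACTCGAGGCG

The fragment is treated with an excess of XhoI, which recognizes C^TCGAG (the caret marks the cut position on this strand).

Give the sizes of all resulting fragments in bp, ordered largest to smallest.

XhoI sites (CTCGAG) start at positions 78, 180, 191, 202.
XhoI cuts after the first base of each site, so after positions 78, 180, 191, 202.
Linear molecule, 4 cuts → 5 fragments:
  1–78 → 78 bp
  79–180 → 102 bp
  181–191 → 11 bp
  192–202 → 11 bp
  203–210 → 8 bp
Sorted largest to smallest: 102, 78, 11, 11, 8 bp.

102, 78, 11, 11, 8 bp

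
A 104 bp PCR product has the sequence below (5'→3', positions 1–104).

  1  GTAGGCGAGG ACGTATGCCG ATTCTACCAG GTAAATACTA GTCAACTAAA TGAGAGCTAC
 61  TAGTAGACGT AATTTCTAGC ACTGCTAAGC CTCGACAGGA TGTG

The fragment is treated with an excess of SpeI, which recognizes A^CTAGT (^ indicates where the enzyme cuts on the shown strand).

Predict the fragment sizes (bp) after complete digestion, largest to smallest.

SpeI sites (ACTAGT) start at positions 37, 59.
SpeI cuts after the first base of each site, so after positions 37, 59.
Linear molecule, 2 cuts → 3 fragments:
  1–37 → 37 bp
  38–59 → 22 bp
  60–104 → 45 bp
Sorted largest to smallest: 45, 37, 22 bp.

45, 37, 22 bp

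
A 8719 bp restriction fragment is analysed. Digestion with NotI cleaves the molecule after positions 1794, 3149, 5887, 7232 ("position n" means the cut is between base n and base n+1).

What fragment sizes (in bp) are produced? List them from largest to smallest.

2738, 1794, 1487, 1355, 1345 bp

Linear molecule, 4 cuts → 5 fragments:
  1794 − 0 = 1794 bp
  3149 − 1794 = 1355 bp
  5887 − 3149 = 2738 bp
  7232 − 5887 = 1345 bp
  8719 − 7232 = 1487 bp
Sorted largest to smallest: 2738, 1794, 1487, 1355, 1345 bp.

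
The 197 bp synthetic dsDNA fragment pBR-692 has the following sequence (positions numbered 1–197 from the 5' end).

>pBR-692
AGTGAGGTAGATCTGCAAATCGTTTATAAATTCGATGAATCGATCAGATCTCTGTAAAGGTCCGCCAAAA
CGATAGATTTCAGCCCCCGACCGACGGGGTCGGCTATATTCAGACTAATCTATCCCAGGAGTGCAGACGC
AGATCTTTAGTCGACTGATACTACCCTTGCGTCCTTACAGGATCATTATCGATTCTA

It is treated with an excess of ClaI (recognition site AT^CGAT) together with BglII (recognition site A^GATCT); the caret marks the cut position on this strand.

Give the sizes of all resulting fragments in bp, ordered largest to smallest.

ClaI sites (ATCGAT) start at positions 39, 188.
ClaI cuts after base 2 of each site, so after positions 40, 189.
BglII sites (AGATCT) start at positions 9, 46, 141.
BglII cuts after the first base of each site, so after positions 9, 46, 141.
Combined cut positions: 9, 40, 46, 141, 189.
Linear molecule, 5 cuts → 6 fragments:
  1–9 → 9 bp
  10–40 → 31 bp
  41–46 → 6 bp
  47–141 → 95 bp
  142–189 → 48 bp
  190–197 → 8 bp
Sorted largest to smallest: 95, 48, 31, 9, 8, 6 bp.

95, 48, 31, 9, 8, 6 bp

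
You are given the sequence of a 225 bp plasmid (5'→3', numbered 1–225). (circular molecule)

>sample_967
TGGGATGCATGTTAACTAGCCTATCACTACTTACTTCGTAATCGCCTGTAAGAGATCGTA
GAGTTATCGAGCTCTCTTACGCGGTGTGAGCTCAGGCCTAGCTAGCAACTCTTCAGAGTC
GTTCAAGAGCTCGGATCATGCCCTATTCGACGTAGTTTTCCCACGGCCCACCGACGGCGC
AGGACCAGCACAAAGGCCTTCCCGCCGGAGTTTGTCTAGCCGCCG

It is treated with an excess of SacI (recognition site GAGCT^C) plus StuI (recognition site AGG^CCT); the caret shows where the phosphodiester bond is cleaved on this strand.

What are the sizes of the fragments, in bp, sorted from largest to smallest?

SacI sites (GAGCTC) start at positions 69, 88, 127.
SacI cuts after base 5 of each site (before the last base), so after positions 73, 92, 131.
StuI sites (AGGCCT) start at positions 94, 194.
StuI cuts after base 3 of each site, so after positions 96, 196.
Combined cut positions: 73, 92, 96, 131, 196.
Circular molecule, 5 cuts → 5 fragments:
  74–92 → 19 bp
  93–96 → 4 bp
  97–131 → 35 bp
  132–196 → 65 bp
  197–225 then 1–73 → 29 + 73 = 102 bp
Sorted largest to smallest: 102, 65, 35, 19, 4 bp.

102, 65, 35, 19, 4 bp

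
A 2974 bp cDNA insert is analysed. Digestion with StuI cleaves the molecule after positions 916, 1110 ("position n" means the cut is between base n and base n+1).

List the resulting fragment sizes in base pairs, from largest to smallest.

1864, 916, 194 bp

Linear molecule, 2 cuts → 3 fragments:
  916 − 0 = 916 bp
  1110 − 916 = 194 bp
  2974 − 1110 = 1864 bp
Sorted largest to smallest: 1864, 916, 194 bp.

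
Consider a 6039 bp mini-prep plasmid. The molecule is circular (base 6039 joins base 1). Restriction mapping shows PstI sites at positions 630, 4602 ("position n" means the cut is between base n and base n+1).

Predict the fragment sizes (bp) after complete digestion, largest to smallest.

3972, 2067 bp

Circular molecule, 2 cuts → 2 fragments:
  4602 − 630 = 3972 bp
  wrap: 6039 − 4602 + 630 = 2067 bp
Sorted largest to smallest: 3972, 2067 bp.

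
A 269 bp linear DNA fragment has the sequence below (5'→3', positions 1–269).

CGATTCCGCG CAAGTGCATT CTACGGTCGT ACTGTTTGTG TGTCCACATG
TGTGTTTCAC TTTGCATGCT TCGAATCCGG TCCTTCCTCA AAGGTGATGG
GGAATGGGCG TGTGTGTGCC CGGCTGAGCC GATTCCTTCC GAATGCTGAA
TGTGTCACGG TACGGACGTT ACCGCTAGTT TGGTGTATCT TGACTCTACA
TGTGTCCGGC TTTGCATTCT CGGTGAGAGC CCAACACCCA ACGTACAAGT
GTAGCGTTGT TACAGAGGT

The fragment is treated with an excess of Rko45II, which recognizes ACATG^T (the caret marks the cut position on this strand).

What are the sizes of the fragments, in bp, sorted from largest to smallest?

Rko45II sites (ACATGT) start at positions 46, 198.
Rko45II cuts after base 5 of each site (before the last base), so after positions 50, 202.
Linear molecule, 2 cuts → 3 fragments:
  1–50 → 50 bp
  51–202 → 152 bp
  203–269 → 67 bp
Sorted largest to smallest: 152, 67, 50 bp.

152, 67, 50 bp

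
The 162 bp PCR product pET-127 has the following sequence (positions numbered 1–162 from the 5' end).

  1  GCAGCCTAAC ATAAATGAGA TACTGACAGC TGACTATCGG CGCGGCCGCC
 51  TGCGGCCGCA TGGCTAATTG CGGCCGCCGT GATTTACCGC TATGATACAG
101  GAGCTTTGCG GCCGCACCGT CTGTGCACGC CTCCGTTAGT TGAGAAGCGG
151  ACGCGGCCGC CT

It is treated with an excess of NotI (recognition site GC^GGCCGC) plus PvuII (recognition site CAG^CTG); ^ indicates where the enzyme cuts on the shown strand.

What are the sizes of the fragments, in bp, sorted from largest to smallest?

NotI sites (GCGGCCGC) start at positions 42, 52, 70, 108, 153.
NotI cuts after base 2 of each site, so after positions 43, 53, 71, 109, 154.
The PvuII site (CAGCTG) starts at position 27.
PvuII cuts after base 3 of each site, so after position 29.
Combined cut positions: 29, 43, 53, 71, 109, 154.
Linear molecule, 6 cuts → 7 fragments:
  1–29 → 29 bp
  30–43 → 14 bp
  44–53 → 10 bp
  54–71 → 18 bp
  72–109 → 38 bp
  110–154 → 45 bp
  155–162 → 8 bp
Sorted largest to smallest: 45, 38, 29, 18, 14, 10, 8 bp.

45, 38, 29, 18, 14, 10, 8 bp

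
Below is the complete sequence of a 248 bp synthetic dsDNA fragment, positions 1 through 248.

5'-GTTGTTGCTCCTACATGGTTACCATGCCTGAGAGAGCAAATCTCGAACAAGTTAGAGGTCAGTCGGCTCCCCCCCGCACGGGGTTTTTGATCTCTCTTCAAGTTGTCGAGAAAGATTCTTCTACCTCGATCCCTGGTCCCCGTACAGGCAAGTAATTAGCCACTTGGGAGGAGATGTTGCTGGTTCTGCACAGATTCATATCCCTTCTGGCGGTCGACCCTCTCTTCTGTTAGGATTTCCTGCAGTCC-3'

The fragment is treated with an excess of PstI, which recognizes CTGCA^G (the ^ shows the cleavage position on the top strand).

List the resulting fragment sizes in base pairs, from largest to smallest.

The PstI site (CTGCAG) starts at position 240.
PstI cuts after base 5 of each site (before the last base), so after position 244.
Linear molecule, 1 cut → 2 fragments:
  1–244 → 244 bp
  245–248 → 4 bp
Sorted largest to smallest: 244, 4 bp.

244, 4 bp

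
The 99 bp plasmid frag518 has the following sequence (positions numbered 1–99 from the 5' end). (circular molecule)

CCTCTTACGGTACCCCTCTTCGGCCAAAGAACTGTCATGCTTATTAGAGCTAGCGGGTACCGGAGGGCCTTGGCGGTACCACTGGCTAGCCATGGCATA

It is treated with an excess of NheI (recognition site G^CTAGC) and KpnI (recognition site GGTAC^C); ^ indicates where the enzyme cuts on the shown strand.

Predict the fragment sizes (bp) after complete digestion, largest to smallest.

NheI sites (GCTAGC) start at positions 49, 85.
NheI cuts after the first base of each site, so after positions 49, 85.
KpnI sites (GGTACC) start at positions 9, 56, 75.
KpnI cuts after base 5 of each site (before the last base), so after positions 13, 60, 79.
Combined cut positions: 13, 49, 60, 79, 85.
Circular molecule, 5 cuts → 5 fragments:
  14–49 → 36 bp
  50–60 → 11 bp
  61–79 → 19 bp
  80–85 → 6 bp
  86–99 then 1–13 → 14 + 13 = 27 bp
Sorted largest to smallest: 36, 27, 19, 11, 6 bp.

36, 27, 19, 11, 6 bp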